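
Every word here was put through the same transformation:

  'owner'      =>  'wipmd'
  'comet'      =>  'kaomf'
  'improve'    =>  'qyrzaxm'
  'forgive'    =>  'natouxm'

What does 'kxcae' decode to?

class

Shifts by position in owner: pos 0: o→w (+8), pos 1: w→i (+12), pos 2: n→p (+2), pos 3: e→m (+8), pos 4: r→d (+12) — repeating every 3. A repeating key of period 3 is used — shifts +8, +12, +2 over and over.
Decoding kxcae: k−8=c, x−12=l, c−2=a, a−8=s, e−12=s.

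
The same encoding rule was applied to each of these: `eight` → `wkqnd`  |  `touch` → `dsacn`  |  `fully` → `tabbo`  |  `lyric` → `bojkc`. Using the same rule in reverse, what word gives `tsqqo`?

e(4)→w(22) and i(8)→k(10) fit y≡23x+8 (mod 26); the inverse of 23 mod 26 is 17. Each letter's alphabet position (a=0..z=25) is mapped through 23·x+8 mod 26 — an affine cipher.
Reversing it on tsqqo: t(19)→17·(19−8)≡5=f; s(18)→17·(18−8)≡14=o; q(16)→17·(16−8)≡6=g; q(16)→17·(16−8)≡6=g; o(14)→17·(14−8)≡24=y (all mod 26).

foggy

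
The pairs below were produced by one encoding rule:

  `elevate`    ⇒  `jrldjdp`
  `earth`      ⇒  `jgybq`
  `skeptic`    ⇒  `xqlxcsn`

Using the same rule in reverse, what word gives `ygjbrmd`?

tactics

In elevate: e→j is +5, l→r is +6, e→l is +7, v→d is +8 — the shift increases by 1 each position. Each letter shifts forward by (position + 5), i.e. 5, 6, 7, … — the shift grows by one for each successive letter.
Reversing it on ygjbrmd: y−5=t, g−6=a, j−7=c, b−8=t, r−9=i, m−10=c, d−11=s.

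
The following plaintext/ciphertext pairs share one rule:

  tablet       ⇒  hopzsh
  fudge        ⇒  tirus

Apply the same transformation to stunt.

Compare letters: t→h is +14, a→o is +14, b→p is +14 — a constant shift. Every letter moves 14 places later in the alphabet, wrapping around z→a.
For stunt: s+14=g, t+14=h, u+14=i, n+14=b, t+14=h.

ghibh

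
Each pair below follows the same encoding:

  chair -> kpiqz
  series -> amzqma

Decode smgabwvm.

Compare letters: c→k is +8, h→p is +8, a→i is +8 — a constant shift. It's a constant shift of +8 (ROT8).
Reversing it on smgabwvm: s−8=k, m−8=e, g−8=y, a−8=s, b−8=t, w−8=o, v−8=n, m−8=e.

keystone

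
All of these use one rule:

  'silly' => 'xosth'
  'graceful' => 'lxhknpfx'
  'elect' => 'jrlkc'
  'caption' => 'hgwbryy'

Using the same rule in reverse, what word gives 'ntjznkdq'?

increase

In silly: s→x is +5, i→o is +6, l→s is +7, l→t is +8 — the shift increases by 1 each position. Each letter shifts forward by (position + 5), i.e. 5, 6, 7, … — the shift grows by one for each successive letter.
Decoding ntjznkdq: n−5=i, t−6=n, j−7=c, z−8=r, n−9=e, k−10=a, d−11=s, q−12=e.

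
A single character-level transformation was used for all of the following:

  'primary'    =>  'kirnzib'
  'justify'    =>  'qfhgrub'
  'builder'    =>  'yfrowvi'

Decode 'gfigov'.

Letters are reflected about the middle of the alphabet (position → 25−position): Atbash.
Reversing it on gfigov: g↔t, f↔u, i↔r, g↔t, o↔l, v↔e.

turtle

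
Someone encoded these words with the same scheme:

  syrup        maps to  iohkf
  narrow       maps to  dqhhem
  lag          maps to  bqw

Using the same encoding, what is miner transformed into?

Compare letters: s→i is +16, y→o is +16, r→h is +16 — a constant shift. This is a Caesar cipher with shift 16.
On miner: m+16=c, i+16=y, n+16=d, e+16=u, r+16=h.

cyduh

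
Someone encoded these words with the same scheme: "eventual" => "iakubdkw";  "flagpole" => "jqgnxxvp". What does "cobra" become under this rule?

Letter i (0-indexed) is shifted by i+4, so successive shifts are 4, 5, 6, ….
For cobra: c+4=g, o+5=t, b+6=h, r+7=y, a+8=i.

gthyi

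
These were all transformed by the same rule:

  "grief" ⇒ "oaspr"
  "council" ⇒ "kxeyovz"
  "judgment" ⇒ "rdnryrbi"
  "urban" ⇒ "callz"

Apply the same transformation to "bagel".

In grief: g→o is +8, r→a is +9, i→s is +10, e→p is +11 — the shift increases by 1 each position. Each letter shifts forward by (position + 8), i.e. 8, 9, 10, … — the shift grows by one for each successive letter.
For bagel: b+8=j, a+9=j, g+10=q, e+11=p, l+12=x.

jjqpx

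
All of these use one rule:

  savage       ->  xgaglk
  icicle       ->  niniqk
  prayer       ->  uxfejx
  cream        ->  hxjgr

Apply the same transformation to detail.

ikygnr

Shifts by position in savage: pos 0: s→x (+5), pos 1: a→g (+6), pos 2: v→a (+5), pos 3: a→g (+6) — repeating every 2. A repeating key of period 2 is used — shifts +5, +6 over and over.
Applying it to detail: d+5=i, e+6=k, t+5=y, a+6=g, i+5=n, l+6=r.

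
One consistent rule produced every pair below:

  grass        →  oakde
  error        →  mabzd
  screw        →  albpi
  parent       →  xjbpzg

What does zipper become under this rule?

hrzaqe

In grass: g→o is +8, r→a is +9, a→k is +10, s→d is +11 — the shift increases by 1 each position. The shift increases by 1 at each position, starting from +8: 8, 9, 10, ….
On zipper: z+8=h, i+9=r, p+10=z, p+11=a, e+12=q, r+13=e.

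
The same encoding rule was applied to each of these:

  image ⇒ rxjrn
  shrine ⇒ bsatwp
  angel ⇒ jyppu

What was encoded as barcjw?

A repeating key of period 2 is used — shifts +9, +11 over and over.
Reversing it on barcjw: b−9=s, a−11=p, r−9=i, c−11=r, j−9=a, w−11=l.

spiral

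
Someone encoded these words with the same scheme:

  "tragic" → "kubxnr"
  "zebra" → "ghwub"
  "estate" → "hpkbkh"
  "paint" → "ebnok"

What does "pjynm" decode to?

t(19)→k(10) and r(17)→u(20) fit y≡21x+1 (mod 26); the inverse of 21 mod 26 is 5. Each letter's alphabet position (a=0..z=25) is mapped through 21·x+1 mod 26 — an affine cipher.
Reversing it on pjynm: p(15)→5·(15−1)≡18=s; j(9)→5·(9−1)≡14=o; y(24)→5·(24−1)≡11=l; n(13)→5·(13−1)≡8=i; m(12)→5·(12−1)≡3=d (all mod 26).

solid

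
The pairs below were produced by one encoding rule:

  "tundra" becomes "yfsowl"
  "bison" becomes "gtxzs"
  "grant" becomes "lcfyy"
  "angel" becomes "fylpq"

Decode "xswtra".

Shifts by position in tundra: pos 0: t→y (+5), pos 1: u→f (+11), pos 2: n→s (+5), pos 3: d→o (+11) — repeating every 2. The shifts repeat in a cycle of length 2: positions 0,1,… shift by +5, +11, then the pattern repeats.
Undoing it on xswtra: x−5=s, s−11=h, w−5=r, t−11=i, r−5=m, a−11=p.

shrimp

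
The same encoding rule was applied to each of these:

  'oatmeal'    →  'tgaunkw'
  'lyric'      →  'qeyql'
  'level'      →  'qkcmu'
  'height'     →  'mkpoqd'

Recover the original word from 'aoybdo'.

The shift increases by 1 at each position, starting from +5: 5, 6, 7, ….
Reversing it on aoybdo: a−5=v, o−6=i, y−7=r, b−8=t, d−9=u, o−10=e.

virtue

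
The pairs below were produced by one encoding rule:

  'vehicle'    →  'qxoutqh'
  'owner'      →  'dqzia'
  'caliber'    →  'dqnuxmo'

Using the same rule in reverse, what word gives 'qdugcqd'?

Read the word backwards and shift each letter +12.
Reversing it on qdugcqd: shift back: q−12=e, d−12=r, u−12=i, g−12=u, c−12=q, q−12=e, d−12=r → eriuqer; then reverse → require.

require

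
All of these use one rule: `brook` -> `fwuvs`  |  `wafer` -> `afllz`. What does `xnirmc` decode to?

ticket

Each letter shifts forward by (position + 4), i.e. 4, 5, 6, … — the shift grows by one for each successive letter.
Decoding xnirmc: x−4=t, n−5=i, i−6=c, r−7=k, m−8=e, c−9=t.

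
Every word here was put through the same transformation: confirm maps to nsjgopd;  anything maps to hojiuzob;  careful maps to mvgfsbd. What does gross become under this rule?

The output letters match the input read backwards, each shifted +1: confirm reversed is mrifnoc. The word is reversed, then every letter is shifted forward by 1.
For gross: reverse → ssorg; then shift: s+1=t, s+1=t, o+1=p, r+1=s, g+1=h.

ttpsh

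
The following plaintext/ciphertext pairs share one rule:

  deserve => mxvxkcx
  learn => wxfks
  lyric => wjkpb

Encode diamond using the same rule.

Each letter's alphabet position (a=0..z=25) is mapped through 11·x+5 mod 26 — an affine cipher.
On diamond: d(3)→11·3+5≡12=m; i(8)→11·8+5≡15=p; a(0)→11·0+5≡5=f; m(12)→11·12+5≡7=h; o(14)→11·14+5≡3=d; n(13)→11·13+5≡18=s; d(3)→11·3+5≡12=m (all mod 26).

mpfhdsm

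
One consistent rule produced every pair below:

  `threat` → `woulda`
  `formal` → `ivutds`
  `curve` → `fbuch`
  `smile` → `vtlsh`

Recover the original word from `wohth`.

The shifts repeat in a cycle of length 2: positions 0,1,… shift by +3, +7, then the pattern repeats.
Undoing it on wohth: w−3=t, o−7=h, h−3=e, t−7=m, h−3=e.

theme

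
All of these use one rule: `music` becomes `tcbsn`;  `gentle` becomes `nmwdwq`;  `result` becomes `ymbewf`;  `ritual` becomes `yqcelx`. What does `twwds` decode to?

In music: m→t is +7, u→c is +8, s→b is +9, i→s is +10 — the shift increases by 1 each position. Each letter shifts forward by (position + 7), i.e. 7, 8, 9, … — the shift grows by one for each successive letter.
Undoing it on twwds: t−7=m, w−8=o, w−9=n, d−10=t, s−11=h.

month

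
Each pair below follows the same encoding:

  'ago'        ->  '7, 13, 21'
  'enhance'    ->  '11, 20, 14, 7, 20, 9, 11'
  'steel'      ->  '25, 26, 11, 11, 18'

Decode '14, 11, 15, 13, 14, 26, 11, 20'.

heighten

a is letter #1 and maps to 7: an offset of 6. The number is (letter's place in the alphabet, a=1) + 6.
Decoding 14, 11, 15, 13, 14, 26, 11, 20: 14→(14−6)÷1=8=h, 11→(11−6)÷1=5=e, 15→(15−6)÷1=9=i, 13→(13−6)÷1=7=g, 14→(14−6)÷1=8=h, 26→(26−6)÷1=20=t, 11→(11−6)÷1=5=e, 20→(20−6)÷1=14=n.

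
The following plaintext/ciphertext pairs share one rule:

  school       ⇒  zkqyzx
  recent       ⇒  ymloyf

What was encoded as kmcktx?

detail

In school: s→z is +7, c→k is +8, h→q is +9, o→y is +10 — the shift increases by 1 each position. Each letter shifts forward by (position + 7), i.e. 7, 8, 9, … — the shift grows by one for each successive letter.
Decoding kmcktx: k−7=d, m−8=e, c−9=t, k−10=a, t−11=i, x−12=l.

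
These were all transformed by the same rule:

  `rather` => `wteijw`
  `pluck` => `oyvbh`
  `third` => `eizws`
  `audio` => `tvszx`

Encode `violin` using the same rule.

r(17)→w(22) and a(0)→t(19) fit y≡17x+19 (mod 26); the inverse of 17 mod 26 is 23. This is an affine cipher: with a=0,…,z=25, each position x becomes (17x+19) mod 26.
Applying it to violin: v(21)→17·21+19≡12=m; i(8)→17·8+19≡25=z; o(14)→17·14+19≡23=x; l(11)→17·11+19≡24=y; i(8)→17·8+19≡25=z; n(13)→17·13+19≡6=g (all mod 26).

mzxyzg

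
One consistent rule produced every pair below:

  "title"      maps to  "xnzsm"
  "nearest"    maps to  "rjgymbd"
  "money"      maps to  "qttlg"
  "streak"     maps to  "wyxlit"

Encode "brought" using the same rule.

fwuboqd

In title: t→x is +4, i→n is +5, t→z is +6, l→s is +7 — the shift increases by 1 each position. Letter i (0-indexed) is shifted by i+4, so successive shifts are 4, 5, 6, ….
For brought: b+4=f, r+5=w, o+6=u, u+7=b, g+8=o, h+9=q, t+10=d.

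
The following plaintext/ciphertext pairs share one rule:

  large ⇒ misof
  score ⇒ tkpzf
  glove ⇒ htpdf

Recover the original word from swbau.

It's a Vigenère-style cipher with numeric key [1,8]: position i shifts by key[i mod 2].
Decoding swbau: s−1=r, w−8=o, b−1=a, a−8=s, u−1=t.

roast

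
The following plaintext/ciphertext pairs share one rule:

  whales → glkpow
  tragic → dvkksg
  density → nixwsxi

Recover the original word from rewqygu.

It's a Vigenère-style cipher with numeric key [10,4]: position i shifts by key[i mod 2].
Reversing it on rewqygu: r−10=h, e−4=a, w−10=m, q−4=m, y−10=o, g−4=c, u−10=k.

hammock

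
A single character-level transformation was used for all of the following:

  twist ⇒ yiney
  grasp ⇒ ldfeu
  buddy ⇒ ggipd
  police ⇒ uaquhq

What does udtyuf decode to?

Shifts by position in twist: pos 0: t→y (+5), pos 1: w→i (+12), pos 2: i→n (+5), pos 3: s→e (+12) — repeating every 2. The shifts repeat in a cycle of length 2: positions 0,1,… shift by +5, +12, then the pattern repeats.
Decoding udtyuf: u−5=p, d−12=r, t−5=o, y−12=m, u−5=p, f−12=t.

prompt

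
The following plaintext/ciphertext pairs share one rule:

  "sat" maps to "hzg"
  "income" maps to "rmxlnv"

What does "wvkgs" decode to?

depth

Each letter is replaced by its mirror in the alphabet: a↔z, b↔y, c↔x, and so on (the Atbash cipher).
Reversing it on wvkgs: w↔d, v↔e, k↔p, g↔t, s↔h.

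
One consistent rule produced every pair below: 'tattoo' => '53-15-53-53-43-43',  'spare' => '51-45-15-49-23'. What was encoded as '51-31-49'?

t(#20)→53 and a(#1)→15: differences scale by 2, so n = 2·pos + 13. With a=1..z=26, the number is 2·pos + 13.
Undoing it on 51-31-49: 51→(51−13)÷2=19=s, 31→(31−13)÷2=9=i, 49→(49−13)÷2=18=r.

sir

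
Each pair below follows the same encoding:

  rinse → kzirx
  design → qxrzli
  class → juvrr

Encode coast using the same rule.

jpvry

r(17)→k(10) and i(8)→z(25) fit y≡7x+21 (mod 26); the inverse of 7 mod 26 is 15. Each letter's alphabet position (a=0..z=25) is mapped through 7·x+21 mod 26 — an affine cipher.
Applying it to coast: c(2)→7·2+21≡9=j; o(14)→7·14+21≡15=p; a(0)→7·0+21≡21=v; s(18)→7·18+21≡17=r; t(19)→7·19+21≡24=y (all mod 26).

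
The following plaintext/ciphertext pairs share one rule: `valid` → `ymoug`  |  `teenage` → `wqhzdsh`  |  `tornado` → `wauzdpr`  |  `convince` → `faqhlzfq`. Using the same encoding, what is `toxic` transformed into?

waauf

Shifts by position in valid: pos 0: v→y (+3), pos 1: a→m (+12), pos 2: l→o (+3), pos 3: i→u (+12) — repeating every 2. It's a Vigenère-style cipher with numeric key [3,12]: position i shifts by key[i mod 2].
Applying it to toxic: t+3=w, o+12=a, x+3=a, i+12=u, c+3=f.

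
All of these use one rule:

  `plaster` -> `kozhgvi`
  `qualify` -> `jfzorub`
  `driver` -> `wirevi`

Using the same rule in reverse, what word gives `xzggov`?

cattle

Each pair mirrors across the alphabet (p↔k, l↔o, a↔z): positions sum to 25. Letters are reflected about the middle of the alphabet (position → 25−position): Atbash.
Decoding xzggov: x↔c, z↔a, g↔t, g↔t, o↔l, v↔e.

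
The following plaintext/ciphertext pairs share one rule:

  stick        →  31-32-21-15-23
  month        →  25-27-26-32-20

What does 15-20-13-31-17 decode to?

chase

s is letter #19 and maps to 31: an offset of 12. Letters become their 1-based position plus 12 (so a→13, b→14, …).
Decoding 15-20-13-31-17: 15→(15−12)÷1=3=c, 20→(20−12)÷1=8=h, 13→(13−12)÷1=1=a, 31→(31−12)÷1=19=s, 17→(17−12)÷1=5=e.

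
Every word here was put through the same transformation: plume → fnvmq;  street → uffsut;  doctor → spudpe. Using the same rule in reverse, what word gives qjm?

lip

The output letters match the input read backwards, each shifted +1: plume reversed is emulp. Two steps: reverse the string, then apply a Caesar shift of +1.
Reversing it on qjm: shift back: q−1=p, j−1=i, m−1=l → pil; then reverse → lip.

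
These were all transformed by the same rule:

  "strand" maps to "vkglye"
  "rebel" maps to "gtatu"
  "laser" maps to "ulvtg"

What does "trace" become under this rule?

kglpt

This is an affine cipher: with a=0,…,z=25, each position x becomes (15x+11) mod 26.
On trace: t(19)→15·19+11≡10=k; r(17)→15·17+11≡6=g; a(0)→15·0+11≡11=l; c(2)→15·2+11≡15=p; e(4)→15·4+11≡19=t (all mod 26).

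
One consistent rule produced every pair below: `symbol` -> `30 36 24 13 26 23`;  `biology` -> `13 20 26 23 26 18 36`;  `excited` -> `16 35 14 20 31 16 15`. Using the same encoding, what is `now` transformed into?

25 26 34

Each letter is replaced by its alphabet position (a=1..z=26) + 11.
For now: n=14→25, o=15→26, w=23→34.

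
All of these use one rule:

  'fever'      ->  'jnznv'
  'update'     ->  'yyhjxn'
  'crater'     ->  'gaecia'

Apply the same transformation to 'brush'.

The shifts repeat in a cycle of length 2: positions 0,1,… shift by +4, +9, then the pattern repeats.
On brush: b+4=f, r+9=a, u+4=y, s+9=b, h+4=l.

faybl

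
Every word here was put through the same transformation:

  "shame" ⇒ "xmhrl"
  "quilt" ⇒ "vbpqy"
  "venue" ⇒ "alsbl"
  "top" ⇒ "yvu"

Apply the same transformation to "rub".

The shift depends on letter class: consonant s→x is +5, but vowel a→h is +7. The rule splits by letter class: vowels +7, consonants +5.
On rub: r(cons)+5=w, u(vowel)+7=b, b(cons)+5=g.

wbg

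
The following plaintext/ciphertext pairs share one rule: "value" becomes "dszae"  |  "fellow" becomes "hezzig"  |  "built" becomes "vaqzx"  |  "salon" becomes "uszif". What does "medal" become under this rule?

cebsz

v(21)→d(3) and a(0)→s(18) fit y≡3x+18 (mod 26); the inverse of 3 mod 26 is 9. This is an affine cipher: with a=0,…,z=25, each position x becomes (3x+18) mod 26.
For medal: m(12)→3·12+18≡2=c; e(4)→3·4+18≡4=e; d(3)→3·3+18≡1=b; a(0)→3·0+18≡18=s; l(11)→3·11+18≡25=z (all mod 26).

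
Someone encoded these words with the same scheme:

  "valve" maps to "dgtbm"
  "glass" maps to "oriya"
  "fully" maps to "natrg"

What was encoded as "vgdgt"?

naval

It's a Vigenère-style cipher with numeric key [8,6]: position i shifts by key[i mod 2].
Undoing it on vgdgt: v−8=n, g−6=a, d−8=v, g−6=a, t−8=l.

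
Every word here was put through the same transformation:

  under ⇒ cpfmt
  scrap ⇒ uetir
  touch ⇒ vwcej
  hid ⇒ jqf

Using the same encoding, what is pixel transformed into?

The shift depends on letter class: consonant n→p is +2, but vowel u→c is +8. The rule splits by letter class: vowels +8, consonants +2.
For pixel: p(cons)+2=r, i(vowel)+8=q, x(cons)+2=z, e(vowel)+8=m, l(cons)+2=n.

rqzmn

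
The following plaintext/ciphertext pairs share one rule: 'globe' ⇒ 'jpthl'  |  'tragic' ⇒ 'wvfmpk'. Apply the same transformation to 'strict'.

In globe: g→j is +3, l→p is +4, o→t is +5, b→h is +6 — the shift increases by 1 each position. The shift increases by 1 at each position, starting from +3: 3, 4, 5, ….
For strict: s+3=v, t+4=x, r+5=w, i+6=o, c+7=j, t+8=b.

vxwojb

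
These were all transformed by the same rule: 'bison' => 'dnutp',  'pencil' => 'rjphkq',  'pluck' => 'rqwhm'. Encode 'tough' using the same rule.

A repeating key of period 2 is used — shifts +2, +5 over and over.
On tough: t+2=v, o+5=t, u+2=w, g+5=l, h+2=j.

vtwlj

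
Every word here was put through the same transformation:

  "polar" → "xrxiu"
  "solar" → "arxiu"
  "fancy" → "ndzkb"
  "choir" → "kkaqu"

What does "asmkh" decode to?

Shifts by position in polar: pos 0: p→x (+8), pos 1: o→r (+3), pos 2: l→x (+12), pos 3: a→i (+8), pos 4: r→u (+3) — repeating every 3. It's a Vigenère-style cipher with numeric key [8,3,12]: position i shifts by key[i mod 3].
Reversing it on asmkh: a−8=s, s−3=p, m−12=a, k−8=c, h−3=e.

space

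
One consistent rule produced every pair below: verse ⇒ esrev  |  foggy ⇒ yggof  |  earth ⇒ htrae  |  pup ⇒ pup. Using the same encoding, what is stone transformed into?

enots

The word is simply reversed.
For stone: reverse → enots.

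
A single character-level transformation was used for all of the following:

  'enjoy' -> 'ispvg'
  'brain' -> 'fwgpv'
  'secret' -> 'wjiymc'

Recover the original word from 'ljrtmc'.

helmet

In enjoy: e→i is +4, n→s is +5, j→p is +6, o→v is +7 — the shift increases by 1 each position. Letter i (0-indexed) is shifted by i+4, so successive shifts are 4, 5, 6, ….
Reversing it on ljrtmc: l−4=h, j−5=e, r−6=l, t−7=m, m−8=e, c−9=t.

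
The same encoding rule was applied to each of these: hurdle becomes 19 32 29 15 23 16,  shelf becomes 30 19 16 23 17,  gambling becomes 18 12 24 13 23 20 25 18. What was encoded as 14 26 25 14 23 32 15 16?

conclude

Letters become their 1-based position plus 11 (so a→12, b→13, …).
Reversing it on 14 26 25 14 23 32 15 16: 14→(14−11)÷1=3=c, 26→(26−11)÷1=15=o, 25→(25−11)÷1=14=n, 14→(14−11)÷1=3=c, 23→(23−11)÷1=12=l, 32→(32−11)÷1=21=u, 15→(15−11)÷1=4=d, 16→(16−11)÷1=5=e.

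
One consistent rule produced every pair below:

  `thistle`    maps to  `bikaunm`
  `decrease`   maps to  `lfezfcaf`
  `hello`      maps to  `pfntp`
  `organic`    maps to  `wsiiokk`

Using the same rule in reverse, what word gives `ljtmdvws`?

Shifts by position in thistle: pos 0: t→b (+8), pos 1: h→i (+1), pos 2: i→k (+2), pos 3: s→a (+8), pos 4: t→u (+1), pos 5: l→n (+2) — repeating every 3. The shifts repeat in a cycle of length 3: positions 0,1,… shift by +8, +1, +2, then the pattern repeats.
Reversing it on ljtmdvws: l−8=d, j−1=i, t−2=r, m−8=e, d−1=c, v−2=t, w−8=o, s−1=r.

director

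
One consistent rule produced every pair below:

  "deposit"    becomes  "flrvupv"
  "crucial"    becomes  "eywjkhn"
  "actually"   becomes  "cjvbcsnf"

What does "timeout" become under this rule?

A repeating key of period 2 is used — shifts +2, +7 over and over.
For timeout: t+2=v, i+7=p, m+2=o, e+7=l, o+2=q, u+7=b, t+2=v.

vpolqbv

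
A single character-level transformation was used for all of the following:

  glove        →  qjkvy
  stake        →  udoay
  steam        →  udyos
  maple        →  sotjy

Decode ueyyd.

sweet

g(6)→q(16) and l(11)→j(9) fit y≡9x+14 (mod 26); the inverse of 9 mod 26 is 3. Each letter's alphabet position (a=0..z=25) is mapped through 9·x+14 mod 26 — an affine cipher.
Undoing it on ueyyd: u(20)→3·(20−14)≡18=s; e(4)→3·(4−14)≡22=w; y(24)→3·(24−14)≡4=e; y(24)→3·(24−14)≡4=e; d(3)→3·(3−14)≡19=t (all mod 26).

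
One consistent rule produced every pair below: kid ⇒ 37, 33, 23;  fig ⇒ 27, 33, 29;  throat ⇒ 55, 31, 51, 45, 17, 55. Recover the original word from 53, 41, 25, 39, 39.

The formula is n = 2×(alphabet index, a=1) + 15.
Undoing it on 53, 41, 25, 39, 39: 53→(53−15)÷2=19=s, 41→(41−15)÷2=13=m, 25→(25−15)÷2=5=e, 39→(39−15)÷2=12=l, 39→(39−15)÷2=12=l.

smell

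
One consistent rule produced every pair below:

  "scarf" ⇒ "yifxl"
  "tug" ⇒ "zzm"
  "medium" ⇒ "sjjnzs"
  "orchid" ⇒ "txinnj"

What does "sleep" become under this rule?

yrjjv

The shift depends on letter class: consonant s→y is +6, but vowel a→f is +5. Vowels shift forward by 5 and consonants shift forward by 6.
Applying it to sleep: s(cons)+6=y, l(cons)+6=r, e(vowel)+5=j, e(vowel)+5=j, p(cons)+6=v.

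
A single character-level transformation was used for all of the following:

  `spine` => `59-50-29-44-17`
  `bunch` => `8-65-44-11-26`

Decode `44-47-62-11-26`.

notch

The formula is n = 3×(alphabet index, a=1) + 2.
Undoing it on 44-47-62-11-26: 44→(44−2)÷3=14=n, 47→(47−2)÷3=15=o, 62→(62−2)÷3=20=t, 11→(11−2)÷3=3=c, 26→(26−2)÷3=8=h.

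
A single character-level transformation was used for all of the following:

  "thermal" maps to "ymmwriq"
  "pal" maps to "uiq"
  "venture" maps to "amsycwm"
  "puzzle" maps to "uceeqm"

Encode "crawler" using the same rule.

hwibqmw

The shift depends on letter class: consonant t→y is +5, but vowel e→m is +8. Vowels shift forward by 8 and consonants shift forward by 5.
For crawler: c(cons)+5=h, r(cons)+5=w, a(vowel)+8=i, w(cons)+5=b, l(cons)+5=q, e(vowel)+8=m, r(cons)+5=w.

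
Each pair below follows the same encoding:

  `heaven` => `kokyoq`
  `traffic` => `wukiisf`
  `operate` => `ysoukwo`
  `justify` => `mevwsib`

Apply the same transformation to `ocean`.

The shift depends on letter class: consonant h→k is +3, but vowel e→o is +10. Two shifts are in play — +10 for a/e/i/o/u, +3 for every other letter.
On ocean: o(vowel)+10=y, c(cons)+3=f, e(vowel)+10=o, a(vowel)+10=k, n(cons)+3=q.

yfokq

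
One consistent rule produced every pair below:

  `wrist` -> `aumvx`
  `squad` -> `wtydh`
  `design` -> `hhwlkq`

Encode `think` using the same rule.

Shifts by position in wrist: pos 0: w→a (+4), pos 1: r→u (+3), pos 2: i→m (+4), pos 3: s→v (+3) — repeating every 2. The shifts repeat in a cycle of length 2: positions 0,1,… shift by +4, +3, then the pattern repeats.
On think: t+4=x, h+3=k, i+4=m, n+3=q, k+4=o.

xkmqo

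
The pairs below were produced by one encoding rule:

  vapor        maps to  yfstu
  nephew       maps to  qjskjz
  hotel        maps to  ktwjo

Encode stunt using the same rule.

vwzqw

The shift depends on letter class: consonant v→y is +3, but vowel a→f is +5. Vowels shift forward by 5 and consonants shift forward by 3.
On stunt: s(cons)+3=v, t(cons)+3=w, u(vowel)+5=z, n(cons)+3=q, t(cons)+3=w.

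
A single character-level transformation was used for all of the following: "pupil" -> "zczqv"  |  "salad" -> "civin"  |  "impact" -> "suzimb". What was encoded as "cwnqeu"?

sodium

Shifts by position in pupil: pos 0: p→z (+10), pos 1: u→c (+8), pos 2: p→z (+10), pos 3: i→q (+8) — repeating every 2. A repeating key of period 2 is used — shifts +10, +8 over and over.
Decoding cwnqeu: c−10=s, w−8=o, n−10=d, q−8=i, e−10=u, u−8=m.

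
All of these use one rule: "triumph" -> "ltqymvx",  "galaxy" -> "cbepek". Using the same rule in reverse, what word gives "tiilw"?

sheep

The output letters match the input read backwards, each shifted +4: triumph reversed is hpmuirt. Two steps: reverse the string, then apply a Caesar shift of +4.
Reversing it on tiilw: shift back: t−4=p, i−4=e, i−4=e, l−4=h, w−4=s → peehs; then reverse → sheep.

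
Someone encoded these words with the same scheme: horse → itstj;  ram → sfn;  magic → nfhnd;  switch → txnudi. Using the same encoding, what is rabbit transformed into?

sfccnu

The shift depends on letter class: consonant h→i is +1, but vowel o→t is +5. The rule splits by letter class: vowels +5, consonants +1.
On rabbit: r(cons)+1=s, a(vowel)+5=f, b(cons)+1=c, b(cons)+1=c, i(vowel)+5=n, t(cons)+1=u.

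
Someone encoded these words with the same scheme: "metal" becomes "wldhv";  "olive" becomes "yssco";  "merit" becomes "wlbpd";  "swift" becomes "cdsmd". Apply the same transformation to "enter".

Shifts by position in metal: pos 0: m→w (+10), pos 1: e→l (+7), pos 2: t→d (+10), pos 3: a→h (+7) — repeating every 2. The shifts repeat in a cycle of length 2: positions 0,1,… shift by +10, +7, then the pattern repeats.
For enter: e+10=o, n+7=u, t+10=d, e+7=l, r+10=b.

oudlb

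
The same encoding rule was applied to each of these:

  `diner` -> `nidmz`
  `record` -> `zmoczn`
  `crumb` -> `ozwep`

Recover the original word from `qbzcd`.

d(3)→n(13) and i(8)→i(8) fit y≡25x+16 (mod 26); the inverse of 25 mod 26 is 25. Treating letters as 0–25, the rule is x ↦ 25x + 16 (mod 26).
Reversing it on qbzcd: q(16)→25·(16−16)≡0=a; b(1)→25·(1−16)≡15=p; z(25)→25·(25−16)≡17=r; c(2)→25·(2−16)≡14=o; d(3)→25·(3−16)≡13=n (all mod 26).

apron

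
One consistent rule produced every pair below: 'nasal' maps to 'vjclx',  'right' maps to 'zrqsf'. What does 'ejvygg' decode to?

In nasal: n→v is +8, a→j is +9, s→c is +10, a→l is +11 — the shift increases by 1 each position. Each letter shifts forward by (position + 8), i.e. 8, 9, 10, … — the shift grows by one for each successive letter.
Undoing it on ejvygg: e−8=w, j−9=a, v−10=l, y−11=n, g−12=u, g−13=t.

walnut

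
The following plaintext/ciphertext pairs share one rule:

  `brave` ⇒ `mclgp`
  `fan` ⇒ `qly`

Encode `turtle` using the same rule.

Compare letters: b→m is +11, r→c is +11, a→l is +11 — a constant shift. It's a constant shift of +11 (ROT11).
Applying it to turtle: t+11=e, u+11=f, r+11=c, t+11=e, l+11=w, e+11=p.

efcewp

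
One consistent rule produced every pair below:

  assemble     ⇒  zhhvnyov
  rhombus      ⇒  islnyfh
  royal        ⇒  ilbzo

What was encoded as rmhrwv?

inside

Each pair mirrors across the alphabet (a↔z, s↔h, s↔h): positions sum to 25. This is the alphabet-reversal cipher (Atbash): a becomes z, b becomes y, etc.
Reversing it on rmhrwv: r↔i, m↔n, h↔s, r↔i, w↔d, v↔e.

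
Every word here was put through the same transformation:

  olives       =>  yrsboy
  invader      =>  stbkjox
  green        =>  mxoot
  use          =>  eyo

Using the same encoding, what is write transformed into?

The shift depends on letter class: consonant l→r is +6, but vowel o→y is +10. Two shifts are in play — +10 for a/e/i/o/u, +6 for every other letter.
On write: w(cons)+6=c, r(cons)+6=x, i(vowel)+10=s, t(cons)+6=z, e(vowel)+10=o.

cxszo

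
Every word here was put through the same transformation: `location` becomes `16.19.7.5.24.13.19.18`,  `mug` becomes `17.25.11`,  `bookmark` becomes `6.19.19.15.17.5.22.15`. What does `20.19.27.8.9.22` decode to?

Letters become their 1-based position plus 4 (so a→5, b→6, …).
Undoing it on 20.19.27.8.9.22: 20→(20−4)÷1=16=p, 19→(19−4)÷1=15=o, 27→(27−4)÷1=23=w, 8→(8−4)÷1=4=d, 9→(9−4)÷1=5=e, 22→(22−4)÷1=18=r.

powder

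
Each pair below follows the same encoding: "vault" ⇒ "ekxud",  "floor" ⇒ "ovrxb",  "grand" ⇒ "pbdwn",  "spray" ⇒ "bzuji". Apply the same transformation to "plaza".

yvdik

Shifts by position in vault: pos 0: v→e (+9), pos 1: a→k (+10), pos 2: u→x (+3), pos 3: l→u (+9), pos 4: t→d (+10) — repeating every 3. It's a Vigenère-style cipher with numeric key [9,10,3]: position i shifts by key[i mod 3].
On plaza: p+9=y, l+10=v, a+3=d, z+9=i, a+10=k.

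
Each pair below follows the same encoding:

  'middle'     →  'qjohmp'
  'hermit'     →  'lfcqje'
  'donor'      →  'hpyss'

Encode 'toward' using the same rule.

Shifts by position in middle: pos 0: m→q (+4), pos 1: i→j (+1), pos 2: d→o (+11), pos 3: d→h (+4), pos 4: l→m (+1), pos 5: e→p (+11) — repeating every 3. The shifts repeat in a cycle of length 3: positions 0,1,… shift by +4, +1, +11, then the pattern repeats.
On toward: t+4=x, o+1=p, w+11=h, a+4=e, r+1=s, d+11=o.

xpheso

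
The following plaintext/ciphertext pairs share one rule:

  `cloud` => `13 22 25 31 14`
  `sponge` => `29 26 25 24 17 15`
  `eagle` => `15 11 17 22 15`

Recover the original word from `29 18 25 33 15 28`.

shower

Letters become their 1-based position plus 10 (so a→11, b→12, …).
Undoing it on 29 18 25 33 15 28: 29→(29−10)÷1=19=s, 18→(18−10)÷1=8=h, 25→(25−10)÷1=15=o, 33→(33−10)÷1=23=w, 15→(15−10)÷1=5=e, 28→(28−10)÷1=18=r.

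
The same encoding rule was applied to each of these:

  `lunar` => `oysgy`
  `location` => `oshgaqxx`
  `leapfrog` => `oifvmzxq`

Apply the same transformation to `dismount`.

In lunar: l→o is +3, u→y is +4, n→s is +5, a→g is +6 — the shift increases by 1 each position. The shift increases by 1 at each position, starting from +3: 3, 4, 5, ….
Applying it to dismount: d+3=g, i+4=m, s+5=x, m+6=s, o+7=v, u+8=c, n+9=w, t+10=d.

gmxsvcwd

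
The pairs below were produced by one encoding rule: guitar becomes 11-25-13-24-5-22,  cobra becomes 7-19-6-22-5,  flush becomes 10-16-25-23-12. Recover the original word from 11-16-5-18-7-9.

glance

Each letter is replaced by its alphabet position (a=1..z=26) + 4.
Undoing it on 11-16-5-18-7-9: 11→(11−4)÷1=7=g, 16→(16−4)÷1=12=l, 5→(5−4)÷1=1=a, 18→(18−4)÷1=14=n, 7→(7−4)÷1=3=c, 9→(9−4)÷1=5=e.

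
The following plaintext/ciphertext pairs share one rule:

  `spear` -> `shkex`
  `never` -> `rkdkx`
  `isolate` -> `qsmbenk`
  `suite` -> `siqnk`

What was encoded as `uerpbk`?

candle

s(18)→s(18) and p(15)→h(7) fit y≡21x+4 (mod 26); the inverse of 21 mod 26 is 5. Treating letters as 0–25, the rule is x ↦ 21x + 4 (mod 26).
Undoing it on uerpbk: u(20)→5·(20−4)≡2=c; e(4)→5·(4−4)≡0=a; r(17)→5·(17−4)≡13=n; p(15)→5·(15−4)≡3=d; b(1)→5·(1−4)≡11=l; k(10)→5·(10−4)≡4=e (all mod 26).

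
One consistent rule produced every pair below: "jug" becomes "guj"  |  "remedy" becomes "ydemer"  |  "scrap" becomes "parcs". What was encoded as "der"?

The output letters match the input read backwards: jug reversed is guj. It's just the letters in reverse order.
Undoing it on der: then reverse → red.

red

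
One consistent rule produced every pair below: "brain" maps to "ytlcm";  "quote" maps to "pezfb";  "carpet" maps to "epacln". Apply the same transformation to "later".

The output letters match the input read backwards, each shifted +11: brain reversed is niarb. Two steps: reverse the string, then apply a Caesar shift of +11.
Applying it to later: reverse → retal; then shift: r+11=c, e+11=p, t+11=e, a+11=l, l+11=w.

cpelw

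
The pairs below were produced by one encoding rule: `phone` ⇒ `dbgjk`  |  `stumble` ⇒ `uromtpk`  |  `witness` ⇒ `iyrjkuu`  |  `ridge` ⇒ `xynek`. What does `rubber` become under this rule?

Each letter's alphabet position (a=0..z=25) is mapped through 23·x+22 mod 26 — an affine cipher.
For rubber: r(17)→23·17+22≡23=x; u(20)→23·20+22≡14=o; b(1)→23·1+22≡19=t; b(1)→23·1+22≡19=t; e(4)→23·4+22≡10=k; r(17)→23·17+22≡23=x (all mod 26).

xottkx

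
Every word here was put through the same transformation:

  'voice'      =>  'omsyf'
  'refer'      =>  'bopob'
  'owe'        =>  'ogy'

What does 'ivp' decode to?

fly

The output letters match the input read backwards, each shifted +10: voice reversed is eciov. Two steps: reverse the string, then apply a Caesar shift of +10.
Reversing it on ivp: shift back: i−10=y, v−10=l, p−10=f → ylf; then reverse → fly.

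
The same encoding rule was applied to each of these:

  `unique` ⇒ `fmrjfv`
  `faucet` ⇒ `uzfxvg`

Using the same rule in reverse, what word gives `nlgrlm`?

Each pair mirrors across the alphabet (u↔f, n↔m, i↔r): positions sum to 25. This is the alphabet-reversal cipher (Atbash): a becomes z, b becomes y, etc.
Undoing it on nlgrlm: n↔m, l↔o, g↔t, r↔i, l↔o, m↔n.

motion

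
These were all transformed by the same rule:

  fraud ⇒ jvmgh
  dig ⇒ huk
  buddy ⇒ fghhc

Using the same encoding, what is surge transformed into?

wgvkq

Vowels shift forward by 12 and consonants shift forward by 4.
For surge: s(cons)+4=w, u(vowel)+12=g, r(cons)+4=v, g(cons)+4=k, e(vowel)+12=q.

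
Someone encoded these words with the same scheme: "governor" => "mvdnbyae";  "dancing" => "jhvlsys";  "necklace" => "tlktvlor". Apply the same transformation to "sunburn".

In governor: g→m is +6, o→v is +7, v→d is +8, e→n is +9 — the shift increases by 1 each position. The shift increases by 1 at each position, starting from +6: 6, 7, 8, ….
Applying it to sunburn: s+6=y, u+7=b, n+8=v, b+9=k, u+10=e, r+11=c, n+12=z.

ybvkecz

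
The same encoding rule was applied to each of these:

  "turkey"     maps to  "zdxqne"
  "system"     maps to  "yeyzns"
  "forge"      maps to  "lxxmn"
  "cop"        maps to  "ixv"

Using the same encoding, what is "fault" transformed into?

Two shifts are in play — +9 for a/e/i/o/u, +6 for every other letter.
On fault: f(cons)+6=l, a(vowel)+9=j, u(vowel)+9=d, l(cons)+6=r, t(cons)+6=z.

ljdrz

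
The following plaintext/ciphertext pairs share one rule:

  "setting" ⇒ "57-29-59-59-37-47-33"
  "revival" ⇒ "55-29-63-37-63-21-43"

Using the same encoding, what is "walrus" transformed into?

Each letter becomes 2×(its alphabet position, a=1..z=26) + 19.
For walrus: w=23→65, a=1→21, l=12→43, r=18→55, u=21→61, s=19→57.

65-21-43-55-61-57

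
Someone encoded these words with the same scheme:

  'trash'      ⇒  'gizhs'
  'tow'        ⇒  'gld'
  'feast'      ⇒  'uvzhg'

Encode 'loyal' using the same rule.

olbzo

This is the alphabet-reversal cipher (Atbash): a becomes z, b becomes y, etc.
Applying it to loyal: l↔o, o↔l, y↔b, a↔z, l↔o.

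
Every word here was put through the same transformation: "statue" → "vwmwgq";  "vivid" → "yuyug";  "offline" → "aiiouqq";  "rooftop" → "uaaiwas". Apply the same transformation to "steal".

vwqmo

Vowels shift forward by 12 and consonants shift forward by 3.
Applying it to steal: s(cons)+3=v, t(cons)+3=w, e(vowel)+12=q, a(vowel)+12=m, l(cons)+3=o.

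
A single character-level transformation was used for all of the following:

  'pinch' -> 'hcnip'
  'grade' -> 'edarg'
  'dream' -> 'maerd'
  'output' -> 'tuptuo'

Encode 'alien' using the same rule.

The output letters match the input read backwards: pinch reversed is hcnip. The word is simply reversed.
Applying it to alien: reverse → neila.

neila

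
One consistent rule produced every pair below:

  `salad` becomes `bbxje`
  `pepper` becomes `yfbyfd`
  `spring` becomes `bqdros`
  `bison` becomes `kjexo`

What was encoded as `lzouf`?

cycle

It's a Vigenère-style cipher with numeric key [9,1,12]: position i shifts by key[i mod 3].
Decoding lzouf: l−9=c, z−1=y, o−12=c, u−9=l, f−1=e.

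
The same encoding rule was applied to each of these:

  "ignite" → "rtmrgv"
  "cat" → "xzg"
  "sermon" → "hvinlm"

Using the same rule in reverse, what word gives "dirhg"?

wrist

Each pair mirrors across the alphabet (i↔r, g↔t, n↔m): positions sum to 25. This is the alphabet-reversal cipher (Atbash): a becomes z, b becomes y, etc.
Decoding dirhg: d↔w, i↔r, r↔i, h↔s, g↔t.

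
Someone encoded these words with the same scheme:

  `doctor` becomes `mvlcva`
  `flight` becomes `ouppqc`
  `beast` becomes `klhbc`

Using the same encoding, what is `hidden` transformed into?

The shift depends on letter class: consonant d→m is +9, but vowel o→v is +7. The rule splits by letter class: vowels +7, consonants +9.
On hidden: h(cons)+9=q, i(vowel)+7=p, d(cons)+9=m, d(cons)+9=m, e(vowel)+7=l, n(cons)+9=w.

qpmmlw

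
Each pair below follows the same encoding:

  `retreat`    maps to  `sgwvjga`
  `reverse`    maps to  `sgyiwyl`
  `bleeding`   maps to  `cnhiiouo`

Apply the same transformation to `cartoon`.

dcuxtuu

In retreat: r→s is +1, e→g is +2, t→w is +3, r→v is +4 — the shift increases by 1 each position. The shift increases by 1 at each position, starting from +1: 1, 2, 3, ….
On cartoon: c+1=d, a+2=c, r+3=u, t+4=x, o+5=t, o+6=u, n+7=u.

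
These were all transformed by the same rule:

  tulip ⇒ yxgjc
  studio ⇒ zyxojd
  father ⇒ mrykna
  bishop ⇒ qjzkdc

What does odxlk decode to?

Each letter's alphabet position (a=0..z=25) is mapped through 25·x+17 mod 26 — an affine cipher.
Undoing it on odxlk: o(14)→25·(14−17)≡3=d; d(3)→25·(3−17)≡14=o; x(23)→25·(23−17)≡20=u; l(11)→25·(11−17)≡6=g; k(10)→25·(10−17)≡7=h (all mod 26).

dough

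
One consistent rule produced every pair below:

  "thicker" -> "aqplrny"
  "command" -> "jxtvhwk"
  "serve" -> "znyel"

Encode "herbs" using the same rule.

Shifts by position in thicker: pos 0: t→a (+7), pos 1: h→q (+9), pos 2: i→p (+7), pos 3: c→l (+9) — repeating every 2. It's a Vigenère-style cipher with numeric key [7,9]: position i shifts by key[i mod 2].
For herbs: h+7=o, e+9=n, r+7=y, b+9=k, s+7=z.

onykz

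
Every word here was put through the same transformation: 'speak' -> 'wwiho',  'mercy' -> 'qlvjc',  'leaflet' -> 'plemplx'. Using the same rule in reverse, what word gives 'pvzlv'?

lover

The shifts repeat in a cycle of length 2: positions 0,1,… shift by +4, +7, then the pattern repeats.
Decoding pvzlv: p−4=l, v−7=o, z−4=v, l−7=e, v−4=r.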